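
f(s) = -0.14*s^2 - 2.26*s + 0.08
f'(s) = -0.28*s - 2.26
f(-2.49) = 4.84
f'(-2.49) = -1.56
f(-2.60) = 5.01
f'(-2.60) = -1.53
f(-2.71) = 5.18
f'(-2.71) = -1.50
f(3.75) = -10.36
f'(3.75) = -3.31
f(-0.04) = 0.17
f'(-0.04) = -2.25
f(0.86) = -1.97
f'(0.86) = -2.50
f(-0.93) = 2.06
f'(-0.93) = -2.00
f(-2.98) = 5.57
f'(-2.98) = -1.43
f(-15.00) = 2.48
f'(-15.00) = 1.94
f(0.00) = 0.08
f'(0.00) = -2.26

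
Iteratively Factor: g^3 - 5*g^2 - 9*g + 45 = (g + 3)*(g^2 - 8*g + 15) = (g - 5)*(g + 3)*(g - 3)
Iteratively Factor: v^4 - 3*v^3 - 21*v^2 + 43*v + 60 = (v + 1)*(v^3 - 4*v^2 - 17*v + 60) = (v + 1)*(v + 4)*(v^2 - 8*v + 15) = (v - 5)*(v + 1)*(v + 4)*(v - 3)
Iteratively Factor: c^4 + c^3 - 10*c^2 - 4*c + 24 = (c - 2)*(c^3 + 3*c^2 - 4*c - 12) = (c - 2)^2*(c^2 + 5*c + 6) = (c - 2)^2*(c + 3)*(c + 2)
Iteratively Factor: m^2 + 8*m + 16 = (m + 4)*(m + 4)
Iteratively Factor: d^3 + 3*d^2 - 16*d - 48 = (d + 4)*(d^2 - d - 12) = (d + 3)*(d + 4)*(d - 4)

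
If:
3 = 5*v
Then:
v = 3/5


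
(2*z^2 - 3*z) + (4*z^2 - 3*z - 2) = 6*z^2 - 6*z - 2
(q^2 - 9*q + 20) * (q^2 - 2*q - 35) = q^4 - 11*q^3 + 3*q^2 + 275*q - 700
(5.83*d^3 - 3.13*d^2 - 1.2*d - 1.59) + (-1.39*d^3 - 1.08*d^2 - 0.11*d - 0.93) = 4.44*d^3 - 4.21*d^2 - 1.31*d - 2.52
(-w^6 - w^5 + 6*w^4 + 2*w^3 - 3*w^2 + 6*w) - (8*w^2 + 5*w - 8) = -w^6 - w^5 + 6*w^4 + 2*w^3 - 11*w^2 + w + 8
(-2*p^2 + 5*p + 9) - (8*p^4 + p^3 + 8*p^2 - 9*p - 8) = -8*p^4 - p^3 - 10*p^2 + 14*p + 17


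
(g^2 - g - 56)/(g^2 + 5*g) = (g^2 - g - 56)/(g*(g + 5))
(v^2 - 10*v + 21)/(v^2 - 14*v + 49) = (v - 3)/(v - 7)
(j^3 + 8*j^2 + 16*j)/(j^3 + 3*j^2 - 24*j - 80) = j/(j - 5)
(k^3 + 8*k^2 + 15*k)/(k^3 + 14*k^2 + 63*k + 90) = k/(k + 6)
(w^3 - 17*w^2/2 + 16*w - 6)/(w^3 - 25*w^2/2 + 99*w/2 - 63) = (2*w^2 - 5*w + 2)/(2*w^2 - 13*w + 21)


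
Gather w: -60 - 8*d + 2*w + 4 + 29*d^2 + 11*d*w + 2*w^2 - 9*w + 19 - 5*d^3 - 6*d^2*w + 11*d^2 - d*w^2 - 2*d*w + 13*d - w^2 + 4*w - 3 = -5*d^3 + 40*d^2 + 5*d + w^2*(1 - d) + w*(-6*d^2 + 9*d - 3) - 40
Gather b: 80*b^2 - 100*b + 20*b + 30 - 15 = 80*b^2 - 80*b + 15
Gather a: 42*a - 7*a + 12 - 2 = 35*a + 10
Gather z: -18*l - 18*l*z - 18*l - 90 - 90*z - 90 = -36*l + z*(-18*l - 90) - 180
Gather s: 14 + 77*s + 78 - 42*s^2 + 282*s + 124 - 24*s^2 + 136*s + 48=-66*s^2 + 495*s + 264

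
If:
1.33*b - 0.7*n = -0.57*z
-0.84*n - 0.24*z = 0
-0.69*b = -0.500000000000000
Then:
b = 0.72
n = 0.36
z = -1.25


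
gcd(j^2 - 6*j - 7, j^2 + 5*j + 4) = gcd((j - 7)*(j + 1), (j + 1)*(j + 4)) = j + 1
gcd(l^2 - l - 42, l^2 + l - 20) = 1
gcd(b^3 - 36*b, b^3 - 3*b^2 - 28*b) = b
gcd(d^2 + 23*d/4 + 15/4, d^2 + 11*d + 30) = d + 5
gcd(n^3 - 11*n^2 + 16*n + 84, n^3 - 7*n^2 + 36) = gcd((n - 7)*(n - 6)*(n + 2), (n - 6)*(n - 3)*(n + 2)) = n^2 - 4*n - 12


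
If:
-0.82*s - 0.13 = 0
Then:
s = -0.16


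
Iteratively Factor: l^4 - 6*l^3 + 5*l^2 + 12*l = (l - 4)*(l^3 - 2*l^2 - 3*l) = l*(l - 4)*(l^2 - 2*l - 3) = l*(l - 4)*(l + 1)*(l - 3)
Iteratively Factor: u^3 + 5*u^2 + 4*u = (u)*(u^2 + 5*u + 4) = u*(u + 1)*(u + 4)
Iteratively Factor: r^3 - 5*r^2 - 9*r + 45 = (r - 3)*(r^2 - 2*r - 15) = (r - 5)*(r - 3)*(r + 3)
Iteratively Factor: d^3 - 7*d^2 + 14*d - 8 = (d - 2)*(d^2 - 5*d + 4) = (d - 2)*(d - 1)*(d - 4)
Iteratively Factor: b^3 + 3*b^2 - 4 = (b - 1)*(b^2 + 4*b + 4) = (b - 1)*(b + 2)*(b + 2)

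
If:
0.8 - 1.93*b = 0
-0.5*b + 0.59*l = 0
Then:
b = 0.41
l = 0.35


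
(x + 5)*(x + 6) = x^2 + 11*x + 30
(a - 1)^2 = a^2 - 2*a + 1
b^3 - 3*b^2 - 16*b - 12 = (b - 6)*(b + 1)*(b + 2)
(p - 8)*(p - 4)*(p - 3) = p^3 - 15*p^2 + 68*p - 96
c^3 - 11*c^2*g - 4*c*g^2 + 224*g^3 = (c - 8*g)*(c - 7*g)*(c + 4*g)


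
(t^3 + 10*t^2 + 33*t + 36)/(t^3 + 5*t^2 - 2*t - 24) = (t + 3)/(t - 2)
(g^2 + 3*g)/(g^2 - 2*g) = (g + 3)/(g - 2)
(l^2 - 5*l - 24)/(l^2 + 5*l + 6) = (l - 8)/(l + 2)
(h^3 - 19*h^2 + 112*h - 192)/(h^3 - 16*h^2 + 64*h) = (h - 3)/h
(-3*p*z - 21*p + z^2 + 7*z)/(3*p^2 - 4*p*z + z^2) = (z + 7)/(-p + z)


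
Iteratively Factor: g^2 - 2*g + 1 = (g - 1)*(g - 1)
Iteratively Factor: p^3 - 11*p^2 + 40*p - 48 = (p - 3)*(p^2 - 8*p + 16) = (p - 4)*(p - 3)*(p - 4)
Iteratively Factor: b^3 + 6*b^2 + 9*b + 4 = (b + 1)*(b^2 + 5*b + 4) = (b + 1)*(b + 4)*(b + 1)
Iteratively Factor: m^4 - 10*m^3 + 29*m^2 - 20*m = (m)*(m^3 - 10*m^2 + 29*m - 20) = m*(m - 1)*(m^2 - 9*m + 20) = m*(m - 4)*(m - 1)*(m - 5)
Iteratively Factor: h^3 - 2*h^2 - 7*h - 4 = (h - 4)*(h^2 + 2*h + 1) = (h - 4)*(h + 1)*(h + 1)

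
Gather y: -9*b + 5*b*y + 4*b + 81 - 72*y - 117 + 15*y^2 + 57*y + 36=-5*b + 15*y^2 + y*(5*b - 15)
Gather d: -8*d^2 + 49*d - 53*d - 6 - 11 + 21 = -8*d^2 - 4*d + 4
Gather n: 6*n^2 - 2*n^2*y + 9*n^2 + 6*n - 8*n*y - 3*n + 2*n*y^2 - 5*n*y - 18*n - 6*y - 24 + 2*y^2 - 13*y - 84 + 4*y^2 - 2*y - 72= n^2*(15 - 2*y) + n*(2*y^2 - 13*y - 15) + 6*y^2 - 21*y - 180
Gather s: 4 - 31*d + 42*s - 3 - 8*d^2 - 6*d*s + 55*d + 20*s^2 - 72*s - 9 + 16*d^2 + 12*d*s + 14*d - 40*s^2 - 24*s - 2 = 8*d^2 + 38*d - 20*s^2 + s*(6*d - 54) - 10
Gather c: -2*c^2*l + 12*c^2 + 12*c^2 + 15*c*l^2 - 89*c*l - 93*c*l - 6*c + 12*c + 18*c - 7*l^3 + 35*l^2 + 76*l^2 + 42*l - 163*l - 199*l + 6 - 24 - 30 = c^2*(24 - 2*l) + c*(15*l^2 - 182*l + 24) - 7*l^3 + 111*l^2 - 320*l - 48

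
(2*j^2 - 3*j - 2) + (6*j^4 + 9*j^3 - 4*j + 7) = 6*j^4 + 9*j^3 + 2*j^2 - 7*j + 5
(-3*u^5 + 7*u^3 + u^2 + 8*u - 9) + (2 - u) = -3*u^5 + 7*u^3 + u^2 + 7*u - 7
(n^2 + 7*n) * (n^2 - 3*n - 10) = n^4 + 4*n^3 - 31*n^2 - 70*n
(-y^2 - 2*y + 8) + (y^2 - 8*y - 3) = 5 - 10*y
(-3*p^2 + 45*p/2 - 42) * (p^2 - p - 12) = -3*p^4 + 51*p^3/2 - 57*p^2/2 - 228*p + 504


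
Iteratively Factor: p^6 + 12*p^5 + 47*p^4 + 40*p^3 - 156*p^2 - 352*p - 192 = (p + 3)*(p^5 + 9*p^4 + 20*p^3 - 20*p^2 - 96*p - 64) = (p + 1)*(p + 3)*(p^4 + 8*p^3 + 12*p^2 - 32*p - 64) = (p + 1)*(p + 3)*(p + 4)*(p^3 + 4*p^2 - 4*p - 16) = (p + 1)*(p + 3)*(p + 4)^2*(p^2 - 4) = (p - 2)*(p + 1)*(p + 3)*(p + 4)^2*(p + 2)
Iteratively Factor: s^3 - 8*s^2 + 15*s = (s - 3)*(s^2 - 5*s) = (s - 5)*(s - 3)*(s)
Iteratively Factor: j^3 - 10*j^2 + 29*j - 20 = (j - 1)*(j^2 - 9*j + 20) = (j - 5)*(j - 1)*(j - 4)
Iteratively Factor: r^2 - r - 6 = (r + 2)*(r - 3)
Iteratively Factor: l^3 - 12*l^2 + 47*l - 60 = (l - 4)*(l^2 - 8*l + 15) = (l - 5)*(l - 4)*(l - 3)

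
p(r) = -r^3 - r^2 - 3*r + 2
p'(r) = -3*r^2 - 2*r - 3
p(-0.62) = 3.71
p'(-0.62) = -2.91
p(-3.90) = 57.81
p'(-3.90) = -40.83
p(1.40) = -6.90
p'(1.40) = -11.68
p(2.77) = -35.24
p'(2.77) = -31.56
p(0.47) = 0.27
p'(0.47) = -4.60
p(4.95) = -158.64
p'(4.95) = -86.41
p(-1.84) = 10.36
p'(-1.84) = -9.48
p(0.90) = -2.24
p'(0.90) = -7.23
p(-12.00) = 1622.00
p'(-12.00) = -411.00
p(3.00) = -43.00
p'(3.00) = -36.00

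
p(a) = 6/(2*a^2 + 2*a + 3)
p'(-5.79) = 0.04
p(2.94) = 0.23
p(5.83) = 0.07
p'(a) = 6*(-4*a - 2)/(2*a^2 + 2*a + 3)^2 = 12*(-2*a - 1)/(2*a^2 + 2*a + 3)^2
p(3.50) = 0.17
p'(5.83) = -0.02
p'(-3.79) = 0.14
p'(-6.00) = 0.03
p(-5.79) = 0.10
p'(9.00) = -0.00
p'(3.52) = -0.08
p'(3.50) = -0.08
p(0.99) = 0.86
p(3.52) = 0.17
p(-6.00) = 0.10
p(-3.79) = 0.25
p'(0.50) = -1.19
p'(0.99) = -0.74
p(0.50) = 1.33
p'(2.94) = -0.12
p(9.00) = 0.03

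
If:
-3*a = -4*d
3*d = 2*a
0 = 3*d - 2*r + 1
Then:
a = 0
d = 0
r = 1/2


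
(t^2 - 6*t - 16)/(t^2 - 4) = (t - 8)/(t - 2)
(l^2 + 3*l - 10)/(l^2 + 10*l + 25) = (l - 2)/(l + 5)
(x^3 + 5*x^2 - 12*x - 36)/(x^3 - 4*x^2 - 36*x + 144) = (x^2 - x - 6)/(x^2 - 10*x + 24)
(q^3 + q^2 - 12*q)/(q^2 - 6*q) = (q^2 + q - 12)/(q - 6)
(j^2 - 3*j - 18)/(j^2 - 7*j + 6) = (j + 3)/(j - 1)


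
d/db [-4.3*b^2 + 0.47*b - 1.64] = 0.47 - 8.6*b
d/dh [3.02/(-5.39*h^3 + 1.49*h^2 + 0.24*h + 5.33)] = (48.8334*h^2 - 8.9996*h - 0.7248)/(-5.39*h^3 + 1.49*h^2 + 0.24*h + 5.33)^2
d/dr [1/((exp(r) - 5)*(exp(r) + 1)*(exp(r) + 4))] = 3*(7 - exp(2*r))*exp(r)/(exp(6*r) - 42*exp(4*r) - 40*exp(3*r) + 441*exp(2*r) + 840*exp(r) + 400)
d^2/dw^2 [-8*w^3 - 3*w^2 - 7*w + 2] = -48*w - 6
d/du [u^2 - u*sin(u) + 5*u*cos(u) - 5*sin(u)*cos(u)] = -5*u*sin(u) - u*cos(u) + 2*u - sin(u) + 5*cos(u) - 5*cos(2*u)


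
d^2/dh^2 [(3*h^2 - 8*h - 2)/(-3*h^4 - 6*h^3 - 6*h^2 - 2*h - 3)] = 2*(-81*h^8 + 270*h^7 + 1278*h^6 + 1944*h^5 + 1908*h^4 + 486*h^3 - 522*h^2 - 468*h - 103)/(27*h^12 + 162*h^11 + 486*h^10 + 918*h^9 + 1269*h^8 + 1404*h^7 + 1332*h^6 + 1044*h^5 + 693*h^4 + 386*h^3 + 198*h^2 + 54*h + 27)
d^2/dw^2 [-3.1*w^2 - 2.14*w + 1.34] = -6.20000000000000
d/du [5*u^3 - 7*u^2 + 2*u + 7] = 15*u^2 - 14*u + 2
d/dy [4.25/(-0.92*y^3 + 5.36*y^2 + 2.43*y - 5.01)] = (11.73*y^2 - 45.56*y - 10.3275)/(0.92*y^3 - 5.36*y^2 - 2.43*y + 5.01)^2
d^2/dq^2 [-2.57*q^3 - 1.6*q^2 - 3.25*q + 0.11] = -15.42*q - 3.2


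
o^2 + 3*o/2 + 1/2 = (o + 1/2)*(o + 1)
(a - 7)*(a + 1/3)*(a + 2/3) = a^3 - 6*a^2 - 61*a/9 - 14/9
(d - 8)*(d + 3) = d^2 - 5*d - 24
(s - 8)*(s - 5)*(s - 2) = s^3 - 15*s^2 + 66*s - 80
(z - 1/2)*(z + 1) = z^2 + z/2 - 1/2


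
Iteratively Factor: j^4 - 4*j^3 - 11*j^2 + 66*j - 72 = (j - 3)*(j^3 - j^2 - 14*j + 24) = (j - 3)*(j - 2)*(j^2 + j - 12) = (j - 3)*(j - 2)*(j + 4)*(j - 3)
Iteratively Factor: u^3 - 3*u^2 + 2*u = (u - 1)*(u^2 - 2*u) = (u - 2)*(u - 1)*(u)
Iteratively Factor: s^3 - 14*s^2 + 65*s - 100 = (s - 4)*(s^2 - 10*s + 25) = (s - 5)*(s - 4)*(s - 5)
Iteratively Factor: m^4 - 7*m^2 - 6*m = (m + 2)*(m^3 - 2*m^2 - 3*m) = (m + 1)*(m + 2)*(m^2 - 3*m) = (m - 3)*(m + 1)*(m + 2)*(m)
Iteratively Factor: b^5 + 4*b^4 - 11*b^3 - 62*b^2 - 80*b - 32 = (b + 1)*(b^4 + 3*b^3 - 14*b^2 - 48*b - 32) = (b + 1)*(b + 2)*(b^3 + b^2 - 16*b - 16) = (b - 4)*(b + 1)*(b + 2)*(b^2 + 5*b + 4) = (b - 4)*(b + 1)^2*(b + 2)*(b + 4)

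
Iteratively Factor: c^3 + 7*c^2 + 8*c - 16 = (c + 4)*(c^2 + 3*c - 4) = (c - 1)*(c + 4)*(c + 4)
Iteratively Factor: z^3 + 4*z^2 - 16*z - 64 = (z + 4)*(z^2 - 16) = (z - 4)*(z + 4)*(z + 4)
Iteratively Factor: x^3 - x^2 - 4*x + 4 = (x + 2)*(x^2 - 3*x + 2) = (x - 2)*(x + 2)*(x - 1)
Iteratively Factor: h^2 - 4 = (h + 2)*(h - 2)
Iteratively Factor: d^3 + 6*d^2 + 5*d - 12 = (d + 4)*(d^2 + 2*d - 3) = (d - 1)*(d + 4)*(d + 3)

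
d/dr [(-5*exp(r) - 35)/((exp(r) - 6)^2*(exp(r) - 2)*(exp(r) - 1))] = (15*exp(3*r) + 80*exp(2*r) - 725*exp(r) + 830)*exp(r)/(exp(7*r) - 24*exp(6*r) + 229*exp(5*r) - 1110*exp(4*r) + 2920*exp(3*r) - 4176*exp(2*r) + 3024*exp(r) - 864)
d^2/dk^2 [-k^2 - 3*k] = -2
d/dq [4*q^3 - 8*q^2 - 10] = 4*q*(3*q - 4)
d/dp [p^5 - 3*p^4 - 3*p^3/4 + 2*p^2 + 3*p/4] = 5*p^4 - 12*p^3 - 9*p^2/4 + 4*p + 3/4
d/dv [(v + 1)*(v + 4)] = 2*v + 5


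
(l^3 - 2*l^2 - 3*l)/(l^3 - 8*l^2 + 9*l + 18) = l/(l - 6)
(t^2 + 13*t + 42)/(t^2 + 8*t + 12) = (t + 7)/(t + 2)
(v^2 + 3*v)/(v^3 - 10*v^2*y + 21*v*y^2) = (v + 3)/(v^2 - 10*v*y + 21*y^2)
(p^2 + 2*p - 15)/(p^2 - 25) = (p - 3)/(p - 5)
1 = 1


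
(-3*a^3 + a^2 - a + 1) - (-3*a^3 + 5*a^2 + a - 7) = -4*a^2 - 2*a + 8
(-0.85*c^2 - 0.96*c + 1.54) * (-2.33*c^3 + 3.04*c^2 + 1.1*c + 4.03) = 1.9805*c^5 - 0.3472*c^4 - 7.4416*c^3 + 0.2001*c^2 - 2.1748*c + 6.2062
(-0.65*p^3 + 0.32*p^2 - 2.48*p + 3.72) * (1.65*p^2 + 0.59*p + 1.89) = -1.0725*p^5 + 0.1445*p^4 - 5.1317*p^3 + 5.2796*p^2 - 2.4924*p + 7.0308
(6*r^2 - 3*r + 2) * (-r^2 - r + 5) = -6*r^4 - 3*r^3 + 31*r^2 - 17*r + 10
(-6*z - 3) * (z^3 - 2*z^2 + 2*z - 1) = -6*z^4 + 9*z^3 - 6*z^2 + 3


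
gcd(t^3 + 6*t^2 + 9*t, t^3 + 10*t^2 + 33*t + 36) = t^2 + 6*t + 9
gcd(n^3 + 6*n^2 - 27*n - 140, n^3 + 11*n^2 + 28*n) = n^2 + 11*n + 28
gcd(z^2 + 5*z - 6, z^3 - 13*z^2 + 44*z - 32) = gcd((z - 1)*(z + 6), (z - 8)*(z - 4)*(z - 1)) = z - 1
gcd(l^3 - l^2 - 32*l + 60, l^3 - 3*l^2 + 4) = l - 2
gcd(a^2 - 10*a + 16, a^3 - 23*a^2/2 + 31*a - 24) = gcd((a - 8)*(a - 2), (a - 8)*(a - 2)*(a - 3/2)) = a^2 - 10*a + 16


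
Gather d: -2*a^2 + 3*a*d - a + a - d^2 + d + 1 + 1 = -2*a^2 - d^2 + d*(3*a + 1) + 2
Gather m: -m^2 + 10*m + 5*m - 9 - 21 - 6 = -m^2 + 15*m - 36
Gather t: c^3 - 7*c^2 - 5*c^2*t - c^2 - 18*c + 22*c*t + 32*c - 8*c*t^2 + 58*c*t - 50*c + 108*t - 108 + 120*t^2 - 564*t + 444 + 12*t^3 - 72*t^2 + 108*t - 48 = c^3 - 8*c^2 - 36*c + 12*t^3 + t^2*(48 - 8*c) + t*(-5*c^2 + 80*c - 348) + 288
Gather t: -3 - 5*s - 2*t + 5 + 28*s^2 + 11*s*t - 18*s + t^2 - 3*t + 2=28*s^2 - 23*s + t^2 + t*(11*s - 5) + 4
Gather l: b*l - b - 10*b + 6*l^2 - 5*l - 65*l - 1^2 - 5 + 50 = -11*b + 6*l^2 + l*(b - 70) + 44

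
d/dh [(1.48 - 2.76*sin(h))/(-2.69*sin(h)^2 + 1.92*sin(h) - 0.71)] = (-7.4244*sin(h)^2 + 7.9624*sin(h) - 0.882)*cos(h)/(7.2361*sin(h)^4 - 10.3296*sin(h)^3 + 7.5062*sin(h)^2 - 2.7264*sin(h) + 0.5041)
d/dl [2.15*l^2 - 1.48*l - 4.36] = 4.3*l - 1.48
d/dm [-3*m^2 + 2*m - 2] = 2 - 6*m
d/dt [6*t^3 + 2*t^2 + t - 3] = 18*t^2 + 4*t + 1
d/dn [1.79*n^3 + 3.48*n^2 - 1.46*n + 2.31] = 5.37*n^2 + 6.96*n - 1.46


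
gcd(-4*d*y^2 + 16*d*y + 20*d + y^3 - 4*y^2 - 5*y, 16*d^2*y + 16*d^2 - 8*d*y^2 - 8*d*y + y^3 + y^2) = -4*d*y - 4*d + y^2 + y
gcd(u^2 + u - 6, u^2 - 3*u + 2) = u - 2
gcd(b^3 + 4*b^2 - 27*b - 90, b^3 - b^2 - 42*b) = b + 6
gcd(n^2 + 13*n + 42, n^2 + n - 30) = n + 6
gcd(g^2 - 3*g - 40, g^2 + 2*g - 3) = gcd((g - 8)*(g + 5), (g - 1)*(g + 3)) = 1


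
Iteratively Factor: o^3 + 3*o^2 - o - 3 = (o + 1)*(o^2 + 2*o - 3) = (o + 1)*(o + 3)*(o - 1)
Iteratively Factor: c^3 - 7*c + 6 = (c + 3)*(c^2 - 3*c + 2) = (c - 1)*(c + 3)*(c - 2)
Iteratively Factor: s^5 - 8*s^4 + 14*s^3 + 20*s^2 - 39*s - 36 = (s - 4)*(s^4 - 4*s^3 - 2*s^2 + 12*s + 9) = (s - 4)*(s - 3)*(s^3 - s^2 - 5*s - 3) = (s - 4)*(s - 3)^2*(s^2 + 2*s + 1) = (s - 4)*(s - 3)^2*(s + 1)*(s + 1)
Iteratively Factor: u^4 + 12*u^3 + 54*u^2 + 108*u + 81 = (u + 3)*(u^3 + 9*u^2 + 27*u + 27) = (u + 3)^2*(u^2 + 6*u + 9) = (u + 3)^3*(u + 3)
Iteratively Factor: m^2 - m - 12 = (m + 3)*(m - 4)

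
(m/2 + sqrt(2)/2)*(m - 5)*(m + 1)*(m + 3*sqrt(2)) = m^4/2 - 2*m^3 + 2*sqrt(2)*m^3 - 8*sqrt(2)*m^2 + m^2/2 - 10*sqrt(2)*m - 12*m - 15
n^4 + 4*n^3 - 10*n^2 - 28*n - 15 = (n - 3)*(n + 1)^2*(n + 5)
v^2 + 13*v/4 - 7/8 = (v - 1/4)*(v + 7/2)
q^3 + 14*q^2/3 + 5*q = q*(q + 5/3)*(q + 3)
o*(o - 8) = o^2 - 8*o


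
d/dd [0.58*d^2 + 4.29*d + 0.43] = 1.16*d + 4.29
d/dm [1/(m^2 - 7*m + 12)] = (7 - 2*m)/(m^2 - 7*m + 12)^2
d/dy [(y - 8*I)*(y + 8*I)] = 2*y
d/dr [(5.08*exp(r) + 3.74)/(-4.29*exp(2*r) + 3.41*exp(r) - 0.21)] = (21.7932*exp(2*r) + 32.0892*exp(r) - 13.8202)*exp(r)/(18.4041*exp(4*r) - 29.2578*exp(3*r) + 13.4299*exp(2*r) - 1.4322*exp(r) + 0.0441)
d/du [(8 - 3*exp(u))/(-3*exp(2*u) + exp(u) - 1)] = (-(3*exp(u) - 8)*(6*exp(u) - 1) + 9*exp(2*u) - 3*exp(u) + 3)*exp(u)/(3*exp(2*u) - exp(u) + 1)^2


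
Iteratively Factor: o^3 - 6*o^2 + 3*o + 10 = (o + 1)*(o^2 - 7*o + 10) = (o - 2)*(o + 1)*(o - 5)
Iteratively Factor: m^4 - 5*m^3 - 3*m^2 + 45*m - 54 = (m - 2)*(m^3 - 3*m^2 - 9*m + 27) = (m - 3)*(m - 2)*(m^2 - 9) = (m - 3)*(m - 2)*(m + 3)*(m - 3)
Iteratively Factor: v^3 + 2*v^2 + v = (v + 1)*(v^2 + v) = v*(v + 1)*(v + 1)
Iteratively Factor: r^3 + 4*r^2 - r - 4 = (r + 1)*(r^2 + 3*r - 4) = (r - 1)*(r + 1)*(r + 4)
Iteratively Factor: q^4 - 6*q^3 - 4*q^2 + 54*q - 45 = (q - 1)*(q^3 - 5*q^2 - 9*q + 45) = (q - 1)*(q + 3)*(q^2 - 8*q + 15) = (q - 3)*(q - 1)*(q + 3)*(q - 5)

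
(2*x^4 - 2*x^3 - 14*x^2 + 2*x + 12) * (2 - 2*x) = -4*x^5 + 8*x^4 + 24*x^3 - 32*x^2 - 20*x + 24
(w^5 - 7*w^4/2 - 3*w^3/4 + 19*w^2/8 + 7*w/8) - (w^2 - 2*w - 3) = w^5 - 7*w^4/2 - 3*w^3/4 + 11*w^2/8 + 23*w/8 + 3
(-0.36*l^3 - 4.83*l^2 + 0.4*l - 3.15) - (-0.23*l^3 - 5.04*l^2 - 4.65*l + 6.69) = -0.13*l^3 + 0.21*l^2 + 5.05*l - 9.84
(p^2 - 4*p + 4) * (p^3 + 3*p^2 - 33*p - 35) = p^5 - p^4 - 41*p^3 + 109*p^2 + 8*p - 140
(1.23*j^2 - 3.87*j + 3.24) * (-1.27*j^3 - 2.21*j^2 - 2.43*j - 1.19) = -1.5621*j^5 + 2.1966*j^4 + 1.449*j^3 + 0.780000000000001*j^2 - 3.2679*j - 3.8556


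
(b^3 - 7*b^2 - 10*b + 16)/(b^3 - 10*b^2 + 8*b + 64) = (b - 1)/(b - 4)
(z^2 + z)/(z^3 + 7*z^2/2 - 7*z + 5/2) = 2*z*(z + 1)/(2*z^3 + 7*z^2 - 14*z + 5)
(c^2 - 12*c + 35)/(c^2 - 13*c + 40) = (c - 7)/(c - 8)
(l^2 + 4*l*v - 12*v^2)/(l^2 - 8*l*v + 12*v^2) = (-l - 6*v)/(-l + 6*v)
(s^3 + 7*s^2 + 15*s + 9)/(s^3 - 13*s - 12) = (s + 3)/(s - 4)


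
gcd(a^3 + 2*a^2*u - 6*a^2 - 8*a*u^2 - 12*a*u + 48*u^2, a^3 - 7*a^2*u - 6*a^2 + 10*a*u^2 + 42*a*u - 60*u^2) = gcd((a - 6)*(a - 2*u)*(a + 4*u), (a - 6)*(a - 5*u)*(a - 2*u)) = -a^2 + 2*a*u + 6*a - 12*u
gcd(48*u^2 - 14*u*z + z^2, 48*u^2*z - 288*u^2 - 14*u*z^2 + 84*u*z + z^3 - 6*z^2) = 48*u^2 - 14*u*z + z^2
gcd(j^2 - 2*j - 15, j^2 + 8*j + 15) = j + 3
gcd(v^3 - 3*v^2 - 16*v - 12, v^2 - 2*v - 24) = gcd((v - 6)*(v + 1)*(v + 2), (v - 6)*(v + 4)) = v - 6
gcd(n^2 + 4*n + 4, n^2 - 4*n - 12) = n + 2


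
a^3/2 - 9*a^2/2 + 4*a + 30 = (a/2 + 1)*(a - 6)*(a - 5)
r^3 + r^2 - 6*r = r*(r - 2)*(r + 3)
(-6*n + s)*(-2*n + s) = 12*n^2 - 8*n*s + s^2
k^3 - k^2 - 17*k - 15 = (k - 5)*(k + 1)*(k + 3)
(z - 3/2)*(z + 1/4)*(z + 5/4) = z^3 - 31*z/16 - 15/32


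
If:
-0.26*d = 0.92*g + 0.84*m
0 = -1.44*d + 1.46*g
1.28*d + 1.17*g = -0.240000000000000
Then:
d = -0.10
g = -0.10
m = 0.14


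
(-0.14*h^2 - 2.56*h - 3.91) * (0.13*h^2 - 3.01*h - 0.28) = -0.0182*h^4 + 0.0886*h^3 + 7.2365*h^2 + 12.4859*h + 1.0948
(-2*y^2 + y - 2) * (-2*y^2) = 4*y^4 - 2*y^3 + 4*y^2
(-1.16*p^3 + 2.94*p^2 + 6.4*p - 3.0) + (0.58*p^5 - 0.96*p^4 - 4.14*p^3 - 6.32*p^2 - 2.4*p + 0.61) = 0.58*p^5 - 0.96*p^4 - 5.3*p^3 - 3.38*p^2 + 4.0*p - 2.39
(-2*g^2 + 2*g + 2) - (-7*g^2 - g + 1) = 5*g^2 + 3*g + 1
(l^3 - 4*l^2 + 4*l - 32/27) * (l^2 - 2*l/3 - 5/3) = l^5 - 14*l^4/3 + 5*l^3 + 76*l^2/27 - 476*l/81 + 160/81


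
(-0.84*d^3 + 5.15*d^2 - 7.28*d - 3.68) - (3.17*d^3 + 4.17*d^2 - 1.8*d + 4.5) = -4.01*d^3 + 0.98*d^2 - 5.48*d - 8.18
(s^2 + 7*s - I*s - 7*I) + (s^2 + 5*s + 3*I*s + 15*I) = 2*s^2 + 12*s + 2*I*s + 8*I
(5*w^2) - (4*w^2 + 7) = w^2 - 7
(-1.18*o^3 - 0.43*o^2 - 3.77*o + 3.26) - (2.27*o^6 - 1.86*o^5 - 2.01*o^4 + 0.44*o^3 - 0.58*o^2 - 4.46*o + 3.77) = -2.27*o^6 + 1.86*o^5 + 2.01*o^4 - 1.62*o^3 + 0.15*o^2 + 0.69*o - 0.51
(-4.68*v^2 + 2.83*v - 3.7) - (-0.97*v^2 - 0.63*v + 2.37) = -3.71*v^2 + 3.46*v - 6.07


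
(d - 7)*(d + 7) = d^2 - 49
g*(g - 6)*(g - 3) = g^3 - 9*g^2 + 18*g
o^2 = o^2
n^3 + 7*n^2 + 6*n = n*(n + 1)*(n + 6)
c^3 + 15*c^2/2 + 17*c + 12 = (c + 3/2)*(c + 2)*(c + 4)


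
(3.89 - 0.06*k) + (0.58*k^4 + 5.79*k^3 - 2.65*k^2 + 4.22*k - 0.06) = 0.58*k^4 + 5.79*k^3 - 2.65*k^2 + 4.16*k + 3.83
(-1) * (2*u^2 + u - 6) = -2*u^2 - u + 6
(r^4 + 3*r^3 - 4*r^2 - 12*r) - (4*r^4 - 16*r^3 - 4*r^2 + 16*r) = -3*r^4 + 19*r^3 - 28*r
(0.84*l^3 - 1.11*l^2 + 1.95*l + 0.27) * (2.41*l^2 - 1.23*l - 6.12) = 2.0244*l^5 - 3.7083*l^4 + 0.924000000000001*l^3 + 5.0454*l^2 - 12.2661*l - 1.6524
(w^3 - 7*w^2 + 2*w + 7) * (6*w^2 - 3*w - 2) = 6*w^5 - 45*w^4 + 31*w^3 + 50*w^2 - 25*w - 14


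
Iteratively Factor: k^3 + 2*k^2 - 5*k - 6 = (k + 1)*(k^2 + k - 6) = (k - 2)*(k + 1)*(k + 3)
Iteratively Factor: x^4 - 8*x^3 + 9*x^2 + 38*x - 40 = (x + 2)*(x^3 - 10*x^2 + 29*x - 20) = (x - 5)*(x + 2)*(x^2 - 5*x + 4) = (x - 5)*(x - 1)*(x + 2)*(x - 4)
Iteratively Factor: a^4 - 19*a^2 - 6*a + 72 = (a - 2)*(a^3 + 2*a^2 - 15*a - 36) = (a - 2)*(a + 3)*(a^2 - a - 12) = (a - 4)*(a - 2)*(a + 3)*(a + 3)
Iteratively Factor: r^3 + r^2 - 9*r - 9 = (r - 3)*(r^2 + 4*r + 3) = (r - 3)*(r + 1)*(r + 3)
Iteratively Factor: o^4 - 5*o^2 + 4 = (o - 2)*(o^3 + 2*o^2 - o - 2) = (o - 2)*(o + 1)*(o^2 + o - 2) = (o - 2)*(o + 1)*(o + 2)*(o - 1)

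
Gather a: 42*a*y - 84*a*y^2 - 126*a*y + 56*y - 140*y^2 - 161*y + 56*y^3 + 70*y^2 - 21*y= a*(-84*y^2 - 84*y) + 56*y^3 - 70*y^2 - 126*y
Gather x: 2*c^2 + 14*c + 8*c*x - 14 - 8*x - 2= 2*c^2 + 14*c + x*(8*c - 8) - 16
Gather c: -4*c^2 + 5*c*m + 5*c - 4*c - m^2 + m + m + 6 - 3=-4*c^2 + c*(5*m + 1) - m^2 + 2*m + 3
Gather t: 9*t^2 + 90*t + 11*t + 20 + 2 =9*t^2 + 101*t + 22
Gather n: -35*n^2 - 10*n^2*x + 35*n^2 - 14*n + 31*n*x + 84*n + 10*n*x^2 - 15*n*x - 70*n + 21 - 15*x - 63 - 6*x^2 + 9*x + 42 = -10*n^2*x + n*(10*x^2 + 16*x) - 6*x^2 - 6*x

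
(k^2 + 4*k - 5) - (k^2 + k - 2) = 3*k - 3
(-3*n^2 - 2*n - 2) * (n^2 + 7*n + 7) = -3*n^4 - 23*n^3 - 37*n^2 - 28*n - 14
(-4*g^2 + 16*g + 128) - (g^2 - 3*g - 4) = -5*g^2 + 19*g + 132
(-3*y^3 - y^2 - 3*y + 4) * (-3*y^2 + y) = 9*y^5 + 8*y^3 - 15*y^2 + 4*y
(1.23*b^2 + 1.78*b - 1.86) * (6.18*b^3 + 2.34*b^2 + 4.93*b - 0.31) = 7.6014*b^5 + 13.8786*b^4 - 1.2657*b^3 + 4.0417*b^2 - 9.7216*b + 0.5766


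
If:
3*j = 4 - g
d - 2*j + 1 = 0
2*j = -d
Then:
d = -1/2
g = 13/4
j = 1/4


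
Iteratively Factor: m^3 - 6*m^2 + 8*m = (m)*(m^2 - 6*m + 8) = m*(m - 4)*(m - 2)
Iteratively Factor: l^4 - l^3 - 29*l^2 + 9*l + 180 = (l + 4)*(l^3 - 5*l^2 - 9*l + 45) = (l - 5)*(l + 4)*(l^2 - 9) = (l - 5)*(l - 3)*(l + 4)*(l + 3)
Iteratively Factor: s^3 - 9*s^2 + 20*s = (s - 5)*(s^2 - 4*s) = (s - 5)*(s - 4)*(s)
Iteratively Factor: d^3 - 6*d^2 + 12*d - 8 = (d - 2)*(d^2 - 4*d + 4) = (d - 2)^2*(d - 2)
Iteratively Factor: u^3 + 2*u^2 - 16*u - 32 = (u - 4)*(u^2 + 6*u + 8) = (u - 4)*(u + 2)*(u + 4)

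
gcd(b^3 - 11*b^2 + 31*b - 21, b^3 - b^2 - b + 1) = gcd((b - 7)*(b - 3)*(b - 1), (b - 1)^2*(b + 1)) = b - 1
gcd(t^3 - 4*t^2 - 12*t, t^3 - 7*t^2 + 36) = t^2 - 4*t - 12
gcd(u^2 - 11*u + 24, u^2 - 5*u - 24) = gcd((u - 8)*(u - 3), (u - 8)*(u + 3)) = u - 8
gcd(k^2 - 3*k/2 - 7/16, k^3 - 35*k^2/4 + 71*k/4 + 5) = k + 1/4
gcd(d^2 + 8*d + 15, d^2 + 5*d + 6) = d + 3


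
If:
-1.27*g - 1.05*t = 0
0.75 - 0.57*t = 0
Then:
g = -1.09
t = 1.32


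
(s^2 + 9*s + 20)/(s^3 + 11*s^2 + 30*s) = (s + 4)/(s*(s + 6))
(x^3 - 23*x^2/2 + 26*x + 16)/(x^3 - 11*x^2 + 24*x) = (x^2 - 7*x/2 - 2)/(x*(x - 3))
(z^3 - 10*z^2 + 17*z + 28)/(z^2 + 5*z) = (z^3 - 10*z^2 + 17*z + 28)/(z*(z + 5))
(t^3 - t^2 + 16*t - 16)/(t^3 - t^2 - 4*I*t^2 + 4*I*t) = (t + 4*I)/t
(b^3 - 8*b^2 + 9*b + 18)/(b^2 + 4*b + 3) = (b^2 - 9*b + 18)/(b + 3)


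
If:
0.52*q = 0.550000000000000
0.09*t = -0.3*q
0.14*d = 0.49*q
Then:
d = 3.70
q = 1.06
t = -3.53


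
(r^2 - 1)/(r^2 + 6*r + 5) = (r - 1)/(r + 5)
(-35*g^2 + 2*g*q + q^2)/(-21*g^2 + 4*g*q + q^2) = (-5*g + q)/(-3*g + q)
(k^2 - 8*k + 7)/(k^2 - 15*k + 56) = (k - 1)/(k - 8)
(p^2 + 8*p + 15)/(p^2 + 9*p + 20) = (p + 3)/(p + 4)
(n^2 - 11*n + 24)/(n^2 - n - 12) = (-n^2 + 11*n - 24)/(-n^2 + n + 12)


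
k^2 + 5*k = k*(k + 5)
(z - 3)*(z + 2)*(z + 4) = z^3 + 3*z^2 - 10*z - 24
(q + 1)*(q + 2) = q^2 + 3*q + 2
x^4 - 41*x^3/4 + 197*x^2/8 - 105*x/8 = x*(x - 7)*(x - 5/2)*(x - 3/4)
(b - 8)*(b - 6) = b^2 - 14*b + 48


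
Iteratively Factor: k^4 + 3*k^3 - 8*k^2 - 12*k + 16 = (k + 4)*(k^3 - k^2 - 4*k + 4) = (k - 2)*(k + 4)*(k^2 + k - 2) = (k - 2)*(k - 1)*(k + 4)*(k + 2)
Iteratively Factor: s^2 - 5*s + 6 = (s - 2)*(s - 3)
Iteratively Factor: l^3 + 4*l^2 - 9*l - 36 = (l + 4)*(l^2 - 9) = (l + 3)*(l + 4)*(l - 3)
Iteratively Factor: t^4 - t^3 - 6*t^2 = (t)*(t^3 - t^2 - 6*t) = t^2*(t^2 - t - 6) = t^2*(t - 3)*(t + 2)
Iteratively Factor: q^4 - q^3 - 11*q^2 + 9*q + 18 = (q + 1)*(q^3 - 2*q^2 - 9*q + 18) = (q - 2)*(q + 1)*(q^2 - 9) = (q - 3)*(q - 2)*(q + 1)*(q + 3)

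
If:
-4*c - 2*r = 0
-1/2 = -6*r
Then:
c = -1/24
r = 1/12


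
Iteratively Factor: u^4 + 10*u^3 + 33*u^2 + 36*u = (u)*(u^3 + 10*u^2 + 33*u + 36) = u*(u + 4)*(u^2 + 6*u + 9) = u*(u + 3)*(u + 4)*(u + 3)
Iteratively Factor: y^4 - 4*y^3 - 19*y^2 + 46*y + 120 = (y + 2)*(y^3 - 6*y^2 - 7*y + 60) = (y - 4)*(y + 2)*(y^2 - 2*y - 15) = (y - 4)*(y + 2)*(y + 3)*(y - 5)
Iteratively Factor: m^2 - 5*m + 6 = (m - 2)*(m - 3)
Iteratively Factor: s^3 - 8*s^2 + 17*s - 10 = (s - 5)*(s^2 - 3*s + 2) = (s - 5)*(s - 1)*(s - 2)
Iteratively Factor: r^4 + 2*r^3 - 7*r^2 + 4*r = (r)*(r^3 + 2*r^2 - 7*r + 4) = r*(r - 1)*(r^2 + 3*r - 4) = r*(r - 1)*(r + 4)*(r - 1)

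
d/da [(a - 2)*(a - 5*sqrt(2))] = 2*a - 5*sqrt(2) - 2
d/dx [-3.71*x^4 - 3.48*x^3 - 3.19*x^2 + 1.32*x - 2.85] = -14.84*x^3 - 10.44*x^2 - 6.38*x + 1.32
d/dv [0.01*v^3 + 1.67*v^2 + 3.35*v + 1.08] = 0.03*v^2 + 3.34*v + 3.35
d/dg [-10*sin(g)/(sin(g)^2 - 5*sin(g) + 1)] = -10*cos(g)^3/(sin(g)^2 - 5*sin(g) + 1)^2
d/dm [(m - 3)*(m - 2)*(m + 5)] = 3*m^2 - 19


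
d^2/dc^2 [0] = 0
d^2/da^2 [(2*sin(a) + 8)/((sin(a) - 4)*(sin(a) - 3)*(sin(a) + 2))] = 2*(-4*sin(a)^7 - 21*sin(a)^6 + 193*sin(a)^5 - 44*sin(a)^4 - 242*sin(a)^3 - 1720*sin(a)^2 - 384*sin(a) + 1088)/((sin(a) - 4)^3*(sin(a) - 3)^3*(sin(a) + 2)^3)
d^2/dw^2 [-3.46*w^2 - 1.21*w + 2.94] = -6.92000000000000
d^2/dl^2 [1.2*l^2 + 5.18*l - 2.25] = 2.40000000000000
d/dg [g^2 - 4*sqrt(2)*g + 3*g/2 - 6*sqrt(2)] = 2*g - 4*sqrt(2) + 3/2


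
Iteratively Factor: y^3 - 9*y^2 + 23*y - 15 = (y - 5)*(y^2 - 4*y + 3) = (y - 5)*(y - 3)*(y - 1)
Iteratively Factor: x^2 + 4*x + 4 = (x + 2)*(x + 2)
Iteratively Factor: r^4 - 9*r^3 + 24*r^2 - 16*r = (r - 4)*(r^3 - 5*r^2 + 4*r) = (r - 4)^2*(r^2 - r) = (r - 4)^2*(r - 1)*(r)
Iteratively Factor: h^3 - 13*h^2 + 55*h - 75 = (h - 5)*(h^2 - 8*h + 15) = (h - 5)*(h - 3)*(h - 5)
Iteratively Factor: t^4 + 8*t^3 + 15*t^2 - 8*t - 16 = (t + 1)*(t^3 + 7*t^2 + 8*t - 16) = (t + 1)*(t + 4)*(t^2 + 3*t - 4) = (t - 1)*(t + 1)*(t + 4)*(t + 4)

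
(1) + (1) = 2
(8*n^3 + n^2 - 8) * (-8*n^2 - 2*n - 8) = -64*n^5 - 24*n^4 - 66*n^3 + 56*n^2 + 16*n + 64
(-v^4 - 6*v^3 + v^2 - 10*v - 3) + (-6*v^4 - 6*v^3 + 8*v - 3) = -7*v^4 - 12*v^3 + v^2 - 2*v - 6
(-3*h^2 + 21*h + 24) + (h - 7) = -3*h^2 + 22*h + 17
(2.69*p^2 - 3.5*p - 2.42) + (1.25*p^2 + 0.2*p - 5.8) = 3.94*p^2 - 3.3*p - 8.22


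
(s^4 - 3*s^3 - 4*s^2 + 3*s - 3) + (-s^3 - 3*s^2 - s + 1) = s^4 - 4*s^3 - 7*s^2 + 2*s - 2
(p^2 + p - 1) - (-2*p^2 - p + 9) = 3*p^2 + 2*p - 10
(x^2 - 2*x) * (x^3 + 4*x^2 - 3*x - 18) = x^5 + 2*x^4 - 11*x^3 - 12*x^2 + 36*x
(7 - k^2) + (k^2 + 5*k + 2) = 5*k + 9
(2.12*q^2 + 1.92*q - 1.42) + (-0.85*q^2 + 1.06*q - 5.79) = 1.27*q^2 + 2.98*q - 7.21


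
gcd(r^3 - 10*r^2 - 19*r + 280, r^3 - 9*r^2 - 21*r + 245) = r^2 - 2*r - 35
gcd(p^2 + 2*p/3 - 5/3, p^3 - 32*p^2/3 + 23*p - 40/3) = p - 1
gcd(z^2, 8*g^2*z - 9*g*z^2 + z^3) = z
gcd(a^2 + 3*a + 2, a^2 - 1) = a + 1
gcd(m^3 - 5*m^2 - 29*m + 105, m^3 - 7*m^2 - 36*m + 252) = m - 7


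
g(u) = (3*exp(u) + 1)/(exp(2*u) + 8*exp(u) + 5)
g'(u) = (3*exp(u) + 1)*(-2*exp(2*u) - 8*exp(u))/(exp(2*u) + 8*exp(u) + 5)^2 + 3*exp(u)/(exp(2*u) + 8*exp(u) + 5) = (-3*exp(2*u) - 2*exp(u) + 7)*exp(u)/(exp(4*u) + 16*exp(3*u) + 74*exp(2*u) + 80*exp(u) + 25)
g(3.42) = 0.08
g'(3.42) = -0.06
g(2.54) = 0.15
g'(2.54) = -0.09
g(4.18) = 0.04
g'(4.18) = -0.04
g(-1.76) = 0.24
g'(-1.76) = 0.03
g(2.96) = 0.11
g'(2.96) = -0.08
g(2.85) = 0.12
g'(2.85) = -0.08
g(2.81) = 0.12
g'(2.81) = -0.08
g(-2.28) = 0.22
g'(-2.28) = 0.02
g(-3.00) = 0.21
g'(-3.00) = 0.01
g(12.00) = 0.00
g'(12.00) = 0.00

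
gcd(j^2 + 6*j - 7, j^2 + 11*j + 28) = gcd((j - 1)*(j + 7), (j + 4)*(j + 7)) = j + 7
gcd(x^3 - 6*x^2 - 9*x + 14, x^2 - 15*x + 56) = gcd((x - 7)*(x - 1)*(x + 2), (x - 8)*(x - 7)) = x - 7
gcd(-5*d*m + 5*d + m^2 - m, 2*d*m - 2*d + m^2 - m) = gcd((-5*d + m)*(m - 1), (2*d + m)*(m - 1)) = m - 1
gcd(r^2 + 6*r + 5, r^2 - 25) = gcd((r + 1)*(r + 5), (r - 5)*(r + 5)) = r + 5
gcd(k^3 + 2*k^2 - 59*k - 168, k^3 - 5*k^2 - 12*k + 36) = k + 3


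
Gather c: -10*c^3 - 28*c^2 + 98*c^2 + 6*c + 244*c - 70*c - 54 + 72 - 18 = -10*c^3 + 70*c^2 + 180*c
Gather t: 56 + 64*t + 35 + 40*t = 104*t + 91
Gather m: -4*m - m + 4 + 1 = 5 - 5*m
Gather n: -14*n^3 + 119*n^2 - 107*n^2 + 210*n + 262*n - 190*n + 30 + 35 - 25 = -14*n^3 + 12*n^2 + 282*n + 40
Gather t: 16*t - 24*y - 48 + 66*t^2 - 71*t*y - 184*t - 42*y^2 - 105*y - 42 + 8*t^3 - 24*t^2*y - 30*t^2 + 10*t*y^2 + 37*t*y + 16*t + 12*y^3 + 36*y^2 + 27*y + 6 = 8*t^3 + t^2*(36 - 24*y) + t*(10*y^2 - 34*y - 152) + 12*y^3 - 6*y^2 - 102*y - 84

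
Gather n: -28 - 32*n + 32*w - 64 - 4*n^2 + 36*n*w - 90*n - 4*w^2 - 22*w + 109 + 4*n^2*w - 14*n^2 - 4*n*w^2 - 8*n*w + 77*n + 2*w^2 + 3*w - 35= n^2*(4*w - 18) + n*(-4*w^2 + 28*w - 45) - 2*w^2 + 13*w - 18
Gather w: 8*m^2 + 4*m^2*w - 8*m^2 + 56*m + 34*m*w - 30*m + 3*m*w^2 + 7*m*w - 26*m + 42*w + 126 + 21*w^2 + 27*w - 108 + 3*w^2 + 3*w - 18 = w^2*(3*m + 24) + w*(4*m^2 + 41*m + 72)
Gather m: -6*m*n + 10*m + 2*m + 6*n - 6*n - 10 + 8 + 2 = m*(12 - 6*n)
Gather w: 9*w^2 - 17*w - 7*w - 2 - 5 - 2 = 9*w^2 - 24*w - 9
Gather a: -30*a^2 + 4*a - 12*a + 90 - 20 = -30*a^2 - 8*a + 70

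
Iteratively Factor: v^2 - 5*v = (v - 5)*(v)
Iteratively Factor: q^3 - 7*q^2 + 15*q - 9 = (q - 3)*(q^2 - 4*q + 3) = (q - 3)*(q - 1)*(q - 3)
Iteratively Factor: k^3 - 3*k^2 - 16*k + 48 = (k - 3)*(k^2 - 16) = (k - 3)*(k + 4)*(k - 4)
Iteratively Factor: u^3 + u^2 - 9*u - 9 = (u - 3)*(u^2 + 4*u + 3) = (u - 3)*(u + 3)*(u + 1)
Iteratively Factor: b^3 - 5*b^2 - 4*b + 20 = (b - 5)*(b^2 - 4) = (b - 5)*(b + 2)*(b - 2)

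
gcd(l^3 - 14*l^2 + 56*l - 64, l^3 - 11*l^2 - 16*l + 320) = l - 8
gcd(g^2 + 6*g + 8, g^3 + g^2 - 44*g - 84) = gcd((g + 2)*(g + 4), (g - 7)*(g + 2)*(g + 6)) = g + 2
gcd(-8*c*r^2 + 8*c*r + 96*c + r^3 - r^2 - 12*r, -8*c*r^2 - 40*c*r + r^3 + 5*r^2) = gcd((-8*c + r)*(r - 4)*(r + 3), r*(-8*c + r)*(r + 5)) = -8*c + r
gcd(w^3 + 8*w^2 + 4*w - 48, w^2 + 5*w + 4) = w + 4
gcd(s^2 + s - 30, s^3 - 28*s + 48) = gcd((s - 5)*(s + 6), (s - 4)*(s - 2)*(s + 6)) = s + 6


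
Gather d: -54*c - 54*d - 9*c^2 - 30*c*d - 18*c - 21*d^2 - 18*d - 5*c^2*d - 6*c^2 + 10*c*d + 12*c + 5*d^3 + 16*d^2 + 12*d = -15*c^2 - 60*c + 5*d^3 - 5*d^2 + d*(-5*c^2 - 20*c - 60)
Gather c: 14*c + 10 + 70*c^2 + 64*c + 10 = 70*c^2 + 78*c + 20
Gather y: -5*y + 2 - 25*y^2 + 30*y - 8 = -25*y^2 + 25*y - 6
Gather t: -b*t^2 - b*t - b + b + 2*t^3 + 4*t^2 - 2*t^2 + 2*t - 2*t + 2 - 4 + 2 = -b*t + 2*t^3 + t^2*(2 - b)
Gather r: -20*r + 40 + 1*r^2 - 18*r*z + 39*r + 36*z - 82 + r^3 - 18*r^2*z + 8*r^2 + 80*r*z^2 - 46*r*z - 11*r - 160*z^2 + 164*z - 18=r^3 + r^2*(9 - 18*z) + r*(80*z^2 - 64*z + 8) - 160*z^2 + 200*z - 60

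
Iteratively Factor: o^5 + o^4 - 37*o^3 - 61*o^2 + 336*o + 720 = (o + 4)*(o^4 - 3*o^3 - 25*o^2 + 39*o + 180) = (o + 3)*(o + 4)*(o^3 - 6*o^2 - 7*o + 60) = (o + 3)^2*(o + 4)*(o^2 - 9*o + 20) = (o - 5)*(o + 3)^2*(o + 4)*(o - 4)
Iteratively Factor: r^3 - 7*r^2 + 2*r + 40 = (r - 4)*(r^2 - 3*r - 10) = (r - 5)*(r - 4)*(r + 2)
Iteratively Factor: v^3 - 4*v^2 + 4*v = (v)*(v^2 - 4*v + 4) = v*(v - 2)*(v - 2)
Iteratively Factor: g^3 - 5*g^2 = (g)*(g^2 - 5*g) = g^2*(g - 5)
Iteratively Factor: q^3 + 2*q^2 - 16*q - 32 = (q + 4)*(q^2 - 2*q - 8) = (q - 4)*(q + 4)*(q + 2)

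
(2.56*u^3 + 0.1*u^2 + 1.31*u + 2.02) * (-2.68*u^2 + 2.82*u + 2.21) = -6.8608*u^5 + 6.9512*u^4 + 2.4288*u^3 - 1.4984*u^2 + 8.5915*u + 4.4642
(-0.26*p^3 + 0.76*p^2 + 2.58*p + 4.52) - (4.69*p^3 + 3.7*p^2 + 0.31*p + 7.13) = -4.95*p^3 - 2.94*p^2 + 2.27*p - 2.61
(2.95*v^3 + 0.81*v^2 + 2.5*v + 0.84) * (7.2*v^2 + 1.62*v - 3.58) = 21.24*v^5 + 10.611*v^4 + 8.7512*v^3 + 7.1982*v^2 - 7.5892*v - 3.0072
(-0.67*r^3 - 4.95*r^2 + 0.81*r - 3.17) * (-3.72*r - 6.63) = 2.4924*r^4 + 22.8561*r^3 + 29.8053*r^2 + 6.4221*r + 21.0171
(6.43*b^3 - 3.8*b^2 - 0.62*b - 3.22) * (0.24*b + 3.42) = 1.5432*b^4 + 21.0786*b^3 - 13.1448*b^2 - 2.8932*b - 11.0124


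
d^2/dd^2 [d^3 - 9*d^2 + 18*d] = 6*d - 18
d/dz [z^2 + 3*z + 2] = 2*z + 3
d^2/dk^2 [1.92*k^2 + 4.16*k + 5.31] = 3.84000000000000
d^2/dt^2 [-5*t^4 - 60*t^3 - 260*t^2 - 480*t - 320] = -60*t^2 - 360*t - 520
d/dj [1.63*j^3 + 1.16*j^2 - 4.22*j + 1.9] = 4.89*j^2 + 2.32*j - 4.22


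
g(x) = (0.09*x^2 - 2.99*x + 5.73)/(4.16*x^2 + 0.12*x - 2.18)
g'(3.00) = -0.02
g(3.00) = -0.07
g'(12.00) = 0.00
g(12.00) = -0.03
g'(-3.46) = 0.14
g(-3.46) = 0.36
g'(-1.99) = 0.76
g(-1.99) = 0.86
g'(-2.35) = 0.45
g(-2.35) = 0.65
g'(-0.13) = 2.72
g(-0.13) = -2.88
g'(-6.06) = 0.03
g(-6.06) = 0.18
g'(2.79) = -0.03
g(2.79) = -0.06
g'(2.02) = -0.18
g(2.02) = 0.00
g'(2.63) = -0.05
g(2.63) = -0.06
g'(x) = (-8.32*x - 0.12)*(0.09*x^2 - 2.99*x + 5.73)/(4.16*x^2 + 0.12*x - 2.18)^2 + (0.18*x - 2.99)/(4.16*x^2 + 0.12*x - 2.18) = (12.4492*x^2 - 48.066*x + 5.8306)/(17.3056*x^4 + 0.9984*x^3 - 18.1232*x^2 - 0.5232*x + 4.7524)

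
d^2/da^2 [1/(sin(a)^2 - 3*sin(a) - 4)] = (-4*sin(a)^3 + 13*sin(a)^2 - 32*sin(a) + 26)/((sin(a) - 4)^3*(sin(a) + 1)^2)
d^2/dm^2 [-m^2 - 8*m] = -2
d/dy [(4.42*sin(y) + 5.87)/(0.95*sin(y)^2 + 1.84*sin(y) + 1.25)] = (-11.153*sin(y) + 2.0995*cos(2*y) - 7.3753)*cos(y)/(0.95*sin(y)^2 + 1.84*sin(y) + 1.25)^2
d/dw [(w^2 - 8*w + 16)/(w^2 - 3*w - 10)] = (5*w^2 - 52*w + 128)/(w^4 - 6*w^3 - 11*w^2 + 60*w + 100)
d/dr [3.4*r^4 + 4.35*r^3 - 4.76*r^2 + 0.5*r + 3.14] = 13.6*r^3 + 13.05*r^2 - 9.52*r + 0.5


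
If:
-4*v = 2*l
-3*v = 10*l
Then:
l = 0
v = 0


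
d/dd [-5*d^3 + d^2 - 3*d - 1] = -15*d^2 + 2*d - 3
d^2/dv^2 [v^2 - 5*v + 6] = 2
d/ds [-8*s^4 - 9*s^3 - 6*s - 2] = -32*s^3 - 27*s^2 - 6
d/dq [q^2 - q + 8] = 2*q - 1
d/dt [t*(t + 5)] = 2*t + 5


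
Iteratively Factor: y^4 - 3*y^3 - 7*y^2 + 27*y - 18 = (y - 2)*(y^3 - y^2 - 9*y + 9) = (y - 2)*(y - 1)*(y^2 - 9) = (y - 2)*(y - 1)*(y + 3)*(y - 3)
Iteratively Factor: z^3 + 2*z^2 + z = (z + 1)*(z^2 + z) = (z + 1)^2*(z)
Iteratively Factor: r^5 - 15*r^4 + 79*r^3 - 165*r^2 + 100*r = (r)*(r^4 - 15*r^3 + 79*r^2 - 165*r + 100) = r*(r - 5)*(r^3 - 10*r^2 + 29*r - 20) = r*(r - 5)*(r - 4)*(r^2 - 6*r + 5) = r*(r - 5)*(r - 4)*(r - 1)*(r - 5)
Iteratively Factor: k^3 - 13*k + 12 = (k + 4)*(k^2 - 4*k + 3) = (k - 1)*(k + 4)*(k - 3)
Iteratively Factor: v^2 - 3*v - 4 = (v - 4)*(v + 1)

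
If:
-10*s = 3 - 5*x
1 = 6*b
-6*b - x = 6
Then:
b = 1/6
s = -19/5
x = -7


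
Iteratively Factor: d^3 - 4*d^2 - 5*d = (d)*(d^2 - 4*d - 5) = d*(d - 5)*(d + 1)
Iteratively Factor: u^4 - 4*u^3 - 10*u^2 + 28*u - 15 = (u + 3)*(u^3 - 7*u^2 + 11*u - 5) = (u - 1)*(u + 3)*(u^2 - 6*u + 5) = (u - 1)^2*(u + 3)*(u - 5)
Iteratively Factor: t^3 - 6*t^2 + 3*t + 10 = (t - 5)*(t^2 - t - 2) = (t - 5)*(t - 2)*(t + 1)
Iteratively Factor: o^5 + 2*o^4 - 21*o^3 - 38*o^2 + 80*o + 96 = (o - 2)*(o^4 + 4*o^3 - 13*o^2 - 64*o - 48) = (o - 2)*(o + 4)*(o^3 - 13*o - 12) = (o - 2)*(o + 1)*(o + 4)*(o^2 - o - 12) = (o - 2)*(o + 1)*(o + 3)*(o + 4)*(o - 4)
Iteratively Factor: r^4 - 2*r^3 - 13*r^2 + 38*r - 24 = (r - 3)*(r^3 + r^2 - 10*r + 8) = (r - 3)*(r - 1)*(r^2 + 2*r - 8) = (r - 3)*(r - 1)*(r + 4)*(r - 2)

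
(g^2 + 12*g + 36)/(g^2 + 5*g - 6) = (g + 6)/(g - 1)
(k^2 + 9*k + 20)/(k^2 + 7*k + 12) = (k + 5)/(k + 3)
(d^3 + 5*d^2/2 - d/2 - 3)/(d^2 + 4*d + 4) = (2*d^2 + d - 3)/(2*(d + 2))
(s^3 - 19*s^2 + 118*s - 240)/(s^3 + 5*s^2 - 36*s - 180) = (s^2 - 13*s + 40)/(s^2 + 11*s + 30)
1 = 1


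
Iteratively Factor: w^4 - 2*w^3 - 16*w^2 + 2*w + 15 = (w + 3)*(w^3 - 5*w^2 - w + 5) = (w - 1)*(w + 3)*(w^2 - 4*w - 5) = (w - 1)*(w + 1)*(w + 3)*(w - 5)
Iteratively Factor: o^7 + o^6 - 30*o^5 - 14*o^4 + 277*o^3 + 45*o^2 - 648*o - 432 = (o - 3)*(o^6 + 4*o^5 - 18*o^4 - 68*o^3 + 73*o^2 + 264*o + 144) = (o - 3)^2*(o^5 + 7*o^4 + 3*o^3 - 59*o^2 - 104*o - 48) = (o - 3)^2*(o + 4)*(o^4 + 3*o^3 - 9*o^2 - 23*o - 12) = (o - 3)^3*(o + 4)*(o^3 + 6*o^2 + 9*o + 4) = (o - 3)^3*(o + 1)*(o + 4)*(o^2 + 5*o + 4) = (o - 3)^3*(o + 1)^2*(o + 4)*(o + 4)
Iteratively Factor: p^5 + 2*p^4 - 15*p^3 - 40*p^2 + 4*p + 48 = (p - 4)*(p^4 + 6*p^3 + 9*p^2 - 4*p - 12) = (p - 4)*(p + 2)*(p^3 + 4*p^2 + p - 6) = (p - 4)*(p + 2)^2*(p^2 + 2*p - 3) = (p - 4)*(p - 1)*(p + 2)^2*(p + 3)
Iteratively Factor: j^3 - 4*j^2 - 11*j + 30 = (j - 5)*(j^2 + j - 6) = (j - 5)*(j - 2)*(j + 3)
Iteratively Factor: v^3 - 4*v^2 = (v)*(v^2 - 4*v) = v*(v - 4)*(v)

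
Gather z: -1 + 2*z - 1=2*z - 2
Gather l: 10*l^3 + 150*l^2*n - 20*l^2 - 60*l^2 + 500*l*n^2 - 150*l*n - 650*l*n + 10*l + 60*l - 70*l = 10*l^3 + l^2*(150*n - 80) + l*(500*n^2 - 800*n)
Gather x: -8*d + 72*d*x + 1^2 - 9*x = -8*d + x*(72*d - 9) + 1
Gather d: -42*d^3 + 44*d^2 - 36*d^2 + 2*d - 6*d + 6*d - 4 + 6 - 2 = -42*d^3 + 8*d^2 + 2*d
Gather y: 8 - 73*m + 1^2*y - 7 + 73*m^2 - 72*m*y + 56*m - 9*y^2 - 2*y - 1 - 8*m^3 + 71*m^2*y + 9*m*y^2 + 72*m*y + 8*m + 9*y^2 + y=-8*m^3 + 71*m^2*y + 73*m^2 + 9*m*y^2 - 9*m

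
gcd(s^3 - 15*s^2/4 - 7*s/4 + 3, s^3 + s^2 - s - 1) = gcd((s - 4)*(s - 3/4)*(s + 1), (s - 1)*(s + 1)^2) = s + 1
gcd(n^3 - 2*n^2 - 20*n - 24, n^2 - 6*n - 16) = n + 2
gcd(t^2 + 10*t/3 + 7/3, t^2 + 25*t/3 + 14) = t + 7/3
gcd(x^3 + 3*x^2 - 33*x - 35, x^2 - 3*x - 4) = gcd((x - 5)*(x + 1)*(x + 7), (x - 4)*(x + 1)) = x + 1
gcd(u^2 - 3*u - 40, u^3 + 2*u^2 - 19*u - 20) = u + 5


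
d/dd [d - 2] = 1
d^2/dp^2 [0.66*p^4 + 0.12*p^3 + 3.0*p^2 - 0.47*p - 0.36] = 7.92*p^2 + 0.72*p + 6.0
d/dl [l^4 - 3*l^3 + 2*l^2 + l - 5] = 4*l^3 - 9*l^2 + 4*l + 1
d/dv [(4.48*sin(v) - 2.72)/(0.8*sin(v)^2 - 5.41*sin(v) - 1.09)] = (-3.584*sin(v)^2 + 4.352*sin(v) - 19.5984)*cos(v)/(0.64*sin(v)^4 - 8.656*sin(v)^3 + 27.5241*sin(v)^2 + 11.7938*sin(v) + 1.1881)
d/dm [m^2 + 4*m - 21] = 2*m + 4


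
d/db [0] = 0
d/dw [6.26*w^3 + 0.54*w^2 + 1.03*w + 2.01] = 18.78*w^2 + 1.08*w + 1.03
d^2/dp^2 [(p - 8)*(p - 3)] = 2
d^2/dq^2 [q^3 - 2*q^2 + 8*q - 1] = 6*q - 4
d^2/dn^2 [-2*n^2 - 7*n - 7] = -4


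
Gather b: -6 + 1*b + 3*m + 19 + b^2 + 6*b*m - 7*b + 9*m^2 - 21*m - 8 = b^2 + b*(6*m - 6) + 9*m^2 - 18*m + 5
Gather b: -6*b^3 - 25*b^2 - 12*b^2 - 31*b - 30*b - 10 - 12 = -6*b^3 - 37*b^2 - 61*b - 22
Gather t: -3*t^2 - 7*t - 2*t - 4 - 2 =-3*t^2 - 9*t - 6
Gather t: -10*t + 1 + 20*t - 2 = 10*t - 1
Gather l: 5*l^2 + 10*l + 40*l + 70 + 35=5*l^2 + 50*l + 105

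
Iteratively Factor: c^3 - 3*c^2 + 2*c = (c - 2)*(c^2 - c) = (c - 2)*(c - 1)*(c)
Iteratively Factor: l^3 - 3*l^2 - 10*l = (l - 5)*(l^2 + 2*l) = (l - 5)*(l + 2)*(l)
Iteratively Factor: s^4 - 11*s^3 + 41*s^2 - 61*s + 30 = (s - 5)*(s^3 - 6*s^2 + 11*s - 6) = (s - 5)*(s - 1)*(s^2 - 5*s + 6) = (s - 5)*(s - 3)*(s - 1)*(s - 2)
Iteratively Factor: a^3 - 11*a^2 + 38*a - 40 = (a - 5)*(a^2 - 6*a + 8) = (a - 5)*(a - 2)*(a - 4)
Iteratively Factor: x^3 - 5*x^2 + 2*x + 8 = (x - 2)*(x^2 - 3*x - 4) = (x - 2)*(x + 1)*(x - 4)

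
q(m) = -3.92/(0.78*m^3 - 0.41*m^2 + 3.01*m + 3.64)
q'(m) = -3.92*(-2.34*m^2 + 0.82*m - 3.01)/(0.78*m^3 - 0.41*m^2 + 3.01*m + 3.64)^2 = (9.1728*m^2 - 3.2144*m + 11.7992)/(0.78*m^3 - 0.41*m^2 + 3.01*m + 3.64)^2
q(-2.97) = 0.13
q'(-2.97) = 0.12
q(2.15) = -0.25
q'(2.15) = 0.19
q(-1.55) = 0.80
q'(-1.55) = 1.61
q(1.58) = -0.38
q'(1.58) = 0.27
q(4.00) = -0.07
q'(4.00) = 0.04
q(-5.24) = 0.03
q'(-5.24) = 0.02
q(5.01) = -0.04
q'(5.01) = 0.02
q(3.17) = -0.12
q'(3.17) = 0.08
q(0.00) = -1.08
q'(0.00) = 0.89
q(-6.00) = 0.02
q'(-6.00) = 0.01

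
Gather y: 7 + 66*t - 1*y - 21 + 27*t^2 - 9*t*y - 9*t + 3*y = 27*t^2 + 57*t + y*(2 - 9*t) - 14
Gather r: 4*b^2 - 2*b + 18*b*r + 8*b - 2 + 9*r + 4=4*b^2 + 6*b + r*(18*b + 9) + 2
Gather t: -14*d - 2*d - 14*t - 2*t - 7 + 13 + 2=-16*d - 16*t + 8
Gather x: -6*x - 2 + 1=-6*x - 1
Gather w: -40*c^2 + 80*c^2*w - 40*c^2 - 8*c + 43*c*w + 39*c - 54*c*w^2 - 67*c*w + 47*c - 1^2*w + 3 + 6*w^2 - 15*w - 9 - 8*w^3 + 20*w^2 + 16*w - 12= -80*c^2 + 78*c - 8*w^3 + w^2*(26 - 54*c) + w*(80*c^2 - 24*c) - 18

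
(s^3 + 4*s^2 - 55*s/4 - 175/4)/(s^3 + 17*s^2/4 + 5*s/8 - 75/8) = 2*(2*s^2 + 3*s - 35)/(4*s^2 + 7*s - 15)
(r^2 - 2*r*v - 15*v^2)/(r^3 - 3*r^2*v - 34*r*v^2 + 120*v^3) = (r + 3*v)/(r^2 + 2*r*v - 24*v^2)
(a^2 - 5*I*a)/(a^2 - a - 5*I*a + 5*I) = a/(a - 1)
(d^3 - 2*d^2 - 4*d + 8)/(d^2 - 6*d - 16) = (d^2 - 4*d + 4)/(d - 8)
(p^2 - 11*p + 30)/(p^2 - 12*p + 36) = (p - 5)/(p - 6)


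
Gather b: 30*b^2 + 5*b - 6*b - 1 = 30*b^2 - b - 1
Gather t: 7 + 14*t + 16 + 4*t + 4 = 18*t + 27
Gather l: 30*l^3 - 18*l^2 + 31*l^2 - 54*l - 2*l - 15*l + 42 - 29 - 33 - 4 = 30*l^3 + 13*l^2 - 71*l - 24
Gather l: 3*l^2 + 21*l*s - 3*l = 3*l^2 + l*(21*s - 3)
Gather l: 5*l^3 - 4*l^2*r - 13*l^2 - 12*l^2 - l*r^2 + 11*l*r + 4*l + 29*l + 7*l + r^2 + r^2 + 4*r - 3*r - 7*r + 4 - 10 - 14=5*l^3 + l^2*(-4*r - 25) + l*(-r^2 + 11*r + 40) + 2*r^2 - 6*r - 20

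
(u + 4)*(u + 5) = u^2 + 9*u + 20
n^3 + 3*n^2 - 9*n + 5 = (n - 1)^2*(n + 5)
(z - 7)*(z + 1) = z^2 - 6*z - 7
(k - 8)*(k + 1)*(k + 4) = k^3 - 3*k^2 - 36*k - 32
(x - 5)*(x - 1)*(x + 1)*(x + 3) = x^4 - 2*x^3 - 16*x^2 + 2*x + 15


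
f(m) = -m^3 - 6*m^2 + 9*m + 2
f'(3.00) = -54.00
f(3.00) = -52.00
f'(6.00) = -171.00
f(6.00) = -376.00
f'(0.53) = 1.80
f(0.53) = 4.94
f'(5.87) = -164.81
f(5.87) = -354.17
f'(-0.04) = 9.48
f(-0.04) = 1.63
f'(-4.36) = 4.29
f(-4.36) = -68.42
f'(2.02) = -27.48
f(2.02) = -12.54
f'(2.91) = -51.32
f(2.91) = -47.26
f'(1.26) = -10.88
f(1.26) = 1.81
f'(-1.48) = 20.19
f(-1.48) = -21.22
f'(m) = -3*m^2 - 12*m + 9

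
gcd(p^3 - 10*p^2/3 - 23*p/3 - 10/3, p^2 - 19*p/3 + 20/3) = p - 5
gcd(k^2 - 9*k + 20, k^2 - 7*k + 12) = k - 4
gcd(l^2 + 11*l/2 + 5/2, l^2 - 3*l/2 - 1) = l + 1/2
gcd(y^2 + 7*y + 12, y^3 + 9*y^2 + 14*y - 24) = y + 4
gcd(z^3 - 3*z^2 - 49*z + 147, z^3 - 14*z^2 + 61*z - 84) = z^2 - 10*z + 21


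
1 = 1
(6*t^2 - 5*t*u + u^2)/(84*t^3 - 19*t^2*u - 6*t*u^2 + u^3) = (2*t - u)/(28*t^2 + 3*t*u - u^2)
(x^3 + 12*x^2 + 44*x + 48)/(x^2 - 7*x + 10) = (x^3 + 12*x^2 + 44*x + 48)/(x^2 - 7*x + 10)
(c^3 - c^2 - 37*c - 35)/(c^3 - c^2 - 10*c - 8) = (c^2 - 2*c - 35)/(c^2 - 2*c - 8)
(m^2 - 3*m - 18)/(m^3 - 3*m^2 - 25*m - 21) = (m - 6)/(m^2 - 6*m - 7)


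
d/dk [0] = 0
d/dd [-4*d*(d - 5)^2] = 4*(5 - 3*d)*(d - 5)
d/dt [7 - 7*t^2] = -14*t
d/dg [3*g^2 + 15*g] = 6*g + 15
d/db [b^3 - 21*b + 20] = 3*b^2 - 21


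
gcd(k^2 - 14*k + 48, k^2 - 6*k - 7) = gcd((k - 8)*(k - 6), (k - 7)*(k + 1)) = 1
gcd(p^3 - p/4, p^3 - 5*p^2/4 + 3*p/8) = p^2 - p/2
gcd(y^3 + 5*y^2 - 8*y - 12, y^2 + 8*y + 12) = y + 6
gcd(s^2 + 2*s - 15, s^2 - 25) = s + 5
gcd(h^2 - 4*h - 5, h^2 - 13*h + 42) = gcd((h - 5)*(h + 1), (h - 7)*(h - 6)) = 1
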